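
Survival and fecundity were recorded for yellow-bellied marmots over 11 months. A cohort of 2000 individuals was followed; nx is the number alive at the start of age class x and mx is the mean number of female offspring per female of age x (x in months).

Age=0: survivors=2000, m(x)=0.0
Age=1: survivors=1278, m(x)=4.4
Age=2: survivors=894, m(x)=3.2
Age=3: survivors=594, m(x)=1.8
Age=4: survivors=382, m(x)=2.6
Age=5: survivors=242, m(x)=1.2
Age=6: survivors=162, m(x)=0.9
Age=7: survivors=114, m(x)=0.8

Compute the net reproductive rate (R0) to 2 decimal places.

5.54

lx = nx/n0 = nx/2000: 1, 0.639, 0.447, 0.297, 0.191, 0.121, 0.081, 0.057
lx·mx by age: 0, 2.8116, 1.4304, 0.5346, 0.4966, 0.1452, 0.0729, 0.0456
R0 = Σ lx·mx = 5.5369 → 5.54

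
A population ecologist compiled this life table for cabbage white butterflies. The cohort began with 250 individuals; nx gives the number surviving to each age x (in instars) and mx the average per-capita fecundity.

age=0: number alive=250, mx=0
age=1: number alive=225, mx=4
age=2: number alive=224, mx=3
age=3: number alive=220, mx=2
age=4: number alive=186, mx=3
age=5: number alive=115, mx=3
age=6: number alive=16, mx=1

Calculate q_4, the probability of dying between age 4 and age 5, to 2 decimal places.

lx = nx/n0 = nx/250: 1, 0.9, 0.896, 0.88, 0.744, 0.46, 0.064
q_4 = (l_4 − l_5) / l_4 = (0.744 − 0.46) / 0.744
     = 0.284 / 0.744 = 0.38172… → 0.38

0.38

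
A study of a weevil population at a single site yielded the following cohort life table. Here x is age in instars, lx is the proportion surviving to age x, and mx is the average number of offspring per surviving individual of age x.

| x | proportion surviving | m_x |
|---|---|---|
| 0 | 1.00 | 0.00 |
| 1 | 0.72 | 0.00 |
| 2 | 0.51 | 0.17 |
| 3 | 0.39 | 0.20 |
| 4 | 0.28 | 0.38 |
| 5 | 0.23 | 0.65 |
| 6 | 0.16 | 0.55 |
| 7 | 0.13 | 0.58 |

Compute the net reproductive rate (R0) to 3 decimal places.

lx·mx by age: 0, 0, 0.0867, 0.078, 0.1064, 0.1495, 0.088, 0.0754
R0 = Σ lx·mx = 0.584 → 0.584

0.584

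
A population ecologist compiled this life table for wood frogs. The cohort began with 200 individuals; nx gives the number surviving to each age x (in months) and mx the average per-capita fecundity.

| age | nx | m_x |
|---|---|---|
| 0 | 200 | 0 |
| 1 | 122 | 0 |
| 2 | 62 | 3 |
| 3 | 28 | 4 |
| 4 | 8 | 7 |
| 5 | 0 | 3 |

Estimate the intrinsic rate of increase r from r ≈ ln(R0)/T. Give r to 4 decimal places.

0.2169

lx = nx/n0 = nx/200: 1, 0.61, 0.31, 0.14, 0.04, 0
R0 = Σ lx·mx = 0 + 0 + 0.93 + 0.56 + 0.28 + 0 = 1.77
Σ x·lx·mx = 4.66; T = 4.66/1.77 = 2.63277…
r ≈ ln(R0)/T = ln(1.77)/2.63277… = 0.216874… → 0.2169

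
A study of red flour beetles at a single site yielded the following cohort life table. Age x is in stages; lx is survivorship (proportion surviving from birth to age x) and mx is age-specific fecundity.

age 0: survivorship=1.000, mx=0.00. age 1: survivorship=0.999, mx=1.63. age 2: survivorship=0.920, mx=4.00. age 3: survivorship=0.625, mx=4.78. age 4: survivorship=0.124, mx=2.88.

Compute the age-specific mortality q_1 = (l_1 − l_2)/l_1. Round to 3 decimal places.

0.079

q_1 = (l_1 − l_2) / l_1 = (0.999 − 0.92) / 0.999
     = 0.079 / 0.999 = 0.079079… → 0.079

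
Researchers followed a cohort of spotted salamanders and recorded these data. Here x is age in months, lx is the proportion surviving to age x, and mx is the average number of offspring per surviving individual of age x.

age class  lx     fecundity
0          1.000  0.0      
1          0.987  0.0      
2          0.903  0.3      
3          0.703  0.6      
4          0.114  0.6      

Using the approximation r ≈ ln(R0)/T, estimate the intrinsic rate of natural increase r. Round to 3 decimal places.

R0 = Σ lx·mx = 0 + 0 + 0.2709 + 0.4218 + 0.0684 = 0.7611
Σ x·lx·mx = 2.0808; T = 2.0808/0.7611 = 2.73394…
r ≈ ln(R0)/T = ln(0.7611)/2.73394… = -0.09985… → -0.100

-0.100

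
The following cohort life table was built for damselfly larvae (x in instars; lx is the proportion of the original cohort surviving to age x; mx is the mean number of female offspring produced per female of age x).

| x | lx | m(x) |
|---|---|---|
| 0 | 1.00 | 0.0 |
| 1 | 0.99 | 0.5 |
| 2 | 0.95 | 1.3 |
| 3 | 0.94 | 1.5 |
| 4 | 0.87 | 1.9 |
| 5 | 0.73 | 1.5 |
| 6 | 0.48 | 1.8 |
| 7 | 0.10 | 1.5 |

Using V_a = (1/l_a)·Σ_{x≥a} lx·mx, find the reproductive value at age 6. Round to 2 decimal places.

2.11

lx·mx for x ≥ 6: 0.864, 0.15 → sum = 1.014
V_6 = 1.014 / l_6 = 1.014 / 0.48 = 2.1125 → 2.11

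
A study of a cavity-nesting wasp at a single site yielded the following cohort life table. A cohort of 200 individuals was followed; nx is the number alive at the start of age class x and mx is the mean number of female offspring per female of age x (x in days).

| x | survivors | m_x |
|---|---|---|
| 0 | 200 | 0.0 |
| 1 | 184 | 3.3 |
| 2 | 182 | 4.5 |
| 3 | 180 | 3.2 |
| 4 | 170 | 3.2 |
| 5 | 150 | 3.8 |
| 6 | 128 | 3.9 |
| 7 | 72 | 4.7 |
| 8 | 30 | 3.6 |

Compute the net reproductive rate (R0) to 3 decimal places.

20.309

lx = nx/n0 = nx/200: 1, 0.92, 0.91, 0.9, 0.85, 0.75, 0.64, 0.36, 0.15
lx·mx by age: 0, 3.036, 4.095, 2.88, 2.72, 2.85, 2.496, 1.692, 0.54
R0 = Σ lx·mx = 20.309 → 20.309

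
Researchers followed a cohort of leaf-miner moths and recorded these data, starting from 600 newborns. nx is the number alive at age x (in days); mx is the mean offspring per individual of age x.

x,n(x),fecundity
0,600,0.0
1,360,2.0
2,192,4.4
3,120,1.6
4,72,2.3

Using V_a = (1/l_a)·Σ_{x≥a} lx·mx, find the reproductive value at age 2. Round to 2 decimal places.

6.26

lx = nx/n0 = nx/600: 1, 0.6, 0.32, 0.2, 0.12
lx·mx for x ≥ 2: 1.408, 0.32, 0.276 → sum = 2.004
V_2 = 2.004 / l_2 = 2.004 / 0.32 = 6.2625 → 6.26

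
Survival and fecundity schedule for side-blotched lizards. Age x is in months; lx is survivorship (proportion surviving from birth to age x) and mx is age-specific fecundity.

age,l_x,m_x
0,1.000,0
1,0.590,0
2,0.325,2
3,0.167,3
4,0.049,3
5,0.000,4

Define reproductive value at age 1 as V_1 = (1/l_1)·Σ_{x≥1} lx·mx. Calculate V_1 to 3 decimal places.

lx·mx for x ≥ 1: 0, 0.65, 0.501, 0.147, 0 → sum = 1.298
V_1 = 1.298 / l_1 = 1.298 / 0.59 = 2.2 → 2.200

2.200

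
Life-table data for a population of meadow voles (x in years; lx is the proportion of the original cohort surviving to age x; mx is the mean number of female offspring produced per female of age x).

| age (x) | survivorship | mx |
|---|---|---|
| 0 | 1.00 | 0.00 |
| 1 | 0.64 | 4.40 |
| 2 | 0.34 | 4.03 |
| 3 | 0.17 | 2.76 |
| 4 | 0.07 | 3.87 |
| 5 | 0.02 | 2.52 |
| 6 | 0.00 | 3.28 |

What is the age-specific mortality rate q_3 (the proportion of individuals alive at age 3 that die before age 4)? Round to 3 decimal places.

q_3 = (l_3 − l_4) / l_3 = (0.17 − 0.07) / 0.17
     = 0.1 / 0.17 = 0.588235… → 0.588

0.588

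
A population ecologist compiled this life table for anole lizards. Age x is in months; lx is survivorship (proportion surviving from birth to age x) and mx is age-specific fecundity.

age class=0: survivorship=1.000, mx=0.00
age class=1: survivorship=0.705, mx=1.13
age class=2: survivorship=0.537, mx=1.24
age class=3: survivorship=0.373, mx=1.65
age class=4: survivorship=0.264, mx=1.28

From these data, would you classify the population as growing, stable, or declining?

R0 = Σ lx·mx = 0 + 0.79665 + 0.66588 + 0.61545 + 0.33792 = 2.4159
R0 > 1, so the population is growing.

growing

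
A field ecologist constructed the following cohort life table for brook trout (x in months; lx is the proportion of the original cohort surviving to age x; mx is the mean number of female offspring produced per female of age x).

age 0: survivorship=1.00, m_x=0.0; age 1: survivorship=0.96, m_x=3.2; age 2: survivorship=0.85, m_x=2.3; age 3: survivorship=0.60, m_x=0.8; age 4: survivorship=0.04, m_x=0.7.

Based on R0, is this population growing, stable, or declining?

R0 = Σ lx·mx = 0 + 3.072 + 1.955 + 0.48 + 0.028 = 5.535
R0 > 1, so the population is growing.

growing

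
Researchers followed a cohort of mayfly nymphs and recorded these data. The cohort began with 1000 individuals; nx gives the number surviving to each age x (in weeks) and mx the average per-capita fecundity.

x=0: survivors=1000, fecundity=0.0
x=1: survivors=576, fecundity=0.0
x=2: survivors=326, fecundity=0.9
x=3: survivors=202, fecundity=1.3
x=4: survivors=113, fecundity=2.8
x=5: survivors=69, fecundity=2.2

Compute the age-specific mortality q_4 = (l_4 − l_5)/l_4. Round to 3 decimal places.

0.389

lx = nx/n0 = nx/1000: 1, 0.576, 0.326, 0.202, 0.113, 0.069
q_4 = (l_4 − l_5) / l_4 = (0.113 − 0.069) / 0.113
     = 0.044 / 0.113 = 0.389381… → 0.389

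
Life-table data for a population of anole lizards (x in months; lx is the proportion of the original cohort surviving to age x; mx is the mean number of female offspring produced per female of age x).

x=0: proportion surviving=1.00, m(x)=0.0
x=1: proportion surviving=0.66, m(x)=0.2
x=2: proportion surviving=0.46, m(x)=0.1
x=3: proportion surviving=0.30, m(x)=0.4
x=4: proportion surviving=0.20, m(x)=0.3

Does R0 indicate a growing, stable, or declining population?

declining

R0 = Σ lx·mx = 0 + 0.132 + 0.046 + 0.12 + 0.06 = 0.358
R0 < 1, so the population is declining.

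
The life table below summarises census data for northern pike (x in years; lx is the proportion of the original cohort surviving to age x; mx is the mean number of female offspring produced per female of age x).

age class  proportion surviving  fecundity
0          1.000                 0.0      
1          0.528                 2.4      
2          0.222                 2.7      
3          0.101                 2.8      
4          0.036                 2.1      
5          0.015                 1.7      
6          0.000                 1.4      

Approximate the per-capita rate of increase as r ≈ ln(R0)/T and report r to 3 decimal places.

R0 = Σ lx·mx = 0 + 1.2672 + 0.5994 + 0.2828 + 0.0756 + 0.0255 + 0 = 2.2505
Σ x·lx·mx = 3.7443; T = 3.7443/2.2505 = 1.66376…
r ≈ ln(R0)/T = ln(2.2505)/1.66376… = 0.48754… → 0.488

0.488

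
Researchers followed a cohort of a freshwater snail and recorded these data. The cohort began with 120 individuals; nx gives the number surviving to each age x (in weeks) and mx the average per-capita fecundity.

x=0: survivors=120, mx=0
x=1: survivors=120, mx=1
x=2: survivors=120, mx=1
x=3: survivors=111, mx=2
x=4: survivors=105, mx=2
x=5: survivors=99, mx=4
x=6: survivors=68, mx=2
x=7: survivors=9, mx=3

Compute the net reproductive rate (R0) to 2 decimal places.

lx = nx/n0 = nx/120: 1, 1, 1, 0.925, 0.875, 0.825, 0.56667…, 0.075
lx·mx by age: 0, 1, 1, 1.85, 1.75, 3.3, 1.133333…, 0.225
R0 = Σ lx·mx = 10.258333… → 10.26

10.26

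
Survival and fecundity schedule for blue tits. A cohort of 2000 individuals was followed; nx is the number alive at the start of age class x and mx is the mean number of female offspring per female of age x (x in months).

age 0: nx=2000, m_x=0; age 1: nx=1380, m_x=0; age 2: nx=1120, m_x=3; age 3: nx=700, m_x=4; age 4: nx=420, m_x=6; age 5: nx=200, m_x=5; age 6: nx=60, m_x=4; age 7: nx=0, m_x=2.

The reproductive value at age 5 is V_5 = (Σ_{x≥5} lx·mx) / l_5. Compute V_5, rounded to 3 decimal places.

lx = nx/n0 = nx/2000: 1, 0.69, 0.56, 0.35, 0.21, 0.1, 0.03, 0
lx·mx for x ≥ 5: 0.5, 0.12, 0 → sum = 0.62
V_5 = 0.62 / l_5 = 0.62 / 0.1 = 6.2 → 6.200

6.200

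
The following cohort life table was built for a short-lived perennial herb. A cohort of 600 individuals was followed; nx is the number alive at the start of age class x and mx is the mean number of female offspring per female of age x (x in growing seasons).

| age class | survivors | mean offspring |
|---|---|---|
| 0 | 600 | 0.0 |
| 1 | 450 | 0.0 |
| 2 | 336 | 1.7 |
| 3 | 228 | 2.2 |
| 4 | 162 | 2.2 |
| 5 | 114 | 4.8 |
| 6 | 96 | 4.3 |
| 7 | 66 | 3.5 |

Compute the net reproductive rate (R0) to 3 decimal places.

lx = nx/n0 = nx/600: 1, 0.75, 0.56, 0.38, 0.27, 0.19, 0.16, 0.11
lx·mx by age: 0, 0, 0.952, 0.836, 0.594, 0.912, 0.688, 0.385
R0 = Σ lx·mx = 4.367 → 4.367

4.367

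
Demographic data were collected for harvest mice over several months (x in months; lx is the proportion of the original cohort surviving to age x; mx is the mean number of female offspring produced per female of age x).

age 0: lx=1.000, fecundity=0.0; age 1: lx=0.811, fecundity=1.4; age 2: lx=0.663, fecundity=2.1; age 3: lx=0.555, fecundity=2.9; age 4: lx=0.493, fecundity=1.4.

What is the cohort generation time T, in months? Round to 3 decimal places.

2.384

lx·mx: 0, 1.1354, 1.3923, 1.6095, 0.6902 → R0 = 4.8274
x·lx·mx: 0, 1.1354, 2.7846, 4.8285, 2.7608 → Σ = 11.5093
T = 11.5093 / 4.8274 = 2.384161… → 2.384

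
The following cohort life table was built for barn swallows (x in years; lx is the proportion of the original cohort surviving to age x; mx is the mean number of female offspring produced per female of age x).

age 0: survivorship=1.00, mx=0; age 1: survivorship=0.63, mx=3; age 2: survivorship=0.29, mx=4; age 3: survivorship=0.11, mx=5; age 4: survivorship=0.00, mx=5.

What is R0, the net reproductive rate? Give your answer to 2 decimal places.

lx·mx by age: 0, 1.89, 1.16, 0.55, 0
R0 = Σ lx·mx = 3.6 → 3.60

3.60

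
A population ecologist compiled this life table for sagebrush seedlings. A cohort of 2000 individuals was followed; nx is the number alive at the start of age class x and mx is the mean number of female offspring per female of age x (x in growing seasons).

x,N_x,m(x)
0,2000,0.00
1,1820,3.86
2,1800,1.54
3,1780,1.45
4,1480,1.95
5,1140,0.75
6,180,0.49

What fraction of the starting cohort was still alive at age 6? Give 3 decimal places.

0.090

l_6 = n_6/n_0 = 180/2000 = 0.09 → 0.090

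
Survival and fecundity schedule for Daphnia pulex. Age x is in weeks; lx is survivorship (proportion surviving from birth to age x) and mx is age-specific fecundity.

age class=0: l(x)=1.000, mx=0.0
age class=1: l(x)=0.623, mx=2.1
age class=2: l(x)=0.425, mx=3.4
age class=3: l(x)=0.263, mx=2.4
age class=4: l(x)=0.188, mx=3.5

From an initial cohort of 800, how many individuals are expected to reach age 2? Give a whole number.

340

Expected survivors = N0 · l_2 = 800 × 0.425 = 340 → 340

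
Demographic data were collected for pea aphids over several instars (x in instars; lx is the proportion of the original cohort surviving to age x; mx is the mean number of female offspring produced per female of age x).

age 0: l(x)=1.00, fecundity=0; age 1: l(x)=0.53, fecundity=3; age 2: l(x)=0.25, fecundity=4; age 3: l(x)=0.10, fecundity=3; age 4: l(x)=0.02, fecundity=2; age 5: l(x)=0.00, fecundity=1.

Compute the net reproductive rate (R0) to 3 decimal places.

lx·mx by age: 0, 1.59, 1, 0.3, 0.04, 0
R0 = Σ lx·mx = 2.93 → 2.930

2.930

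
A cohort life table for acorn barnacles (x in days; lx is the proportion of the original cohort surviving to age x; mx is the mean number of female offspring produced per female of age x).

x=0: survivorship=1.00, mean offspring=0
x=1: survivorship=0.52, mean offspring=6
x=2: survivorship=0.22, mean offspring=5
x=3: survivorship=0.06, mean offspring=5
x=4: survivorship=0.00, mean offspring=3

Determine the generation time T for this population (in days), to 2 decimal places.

lx·mx: 0, 3.12, 1.1, 0.3, 0 → R0 = 4.52
x·lx·mx: 0, 3.12, 2.2, 0.9, 0 → Σ = 6.22
T = 6.22 / 4.52 = 1.376106… → 1.38

1.38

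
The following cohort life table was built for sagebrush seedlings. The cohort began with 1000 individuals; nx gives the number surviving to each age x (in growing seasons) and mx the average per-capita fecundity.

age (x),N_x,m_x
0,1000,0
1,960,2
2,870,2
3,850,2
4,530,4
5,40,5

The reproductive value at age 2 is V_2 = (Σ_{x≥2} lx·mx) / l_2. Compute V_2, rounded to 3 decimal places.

lx = nx/n0 = nx/1000: 1, 0.96, 0.87, 0.85, 0.53, 0.04
lx·mx for x ≥ 2: 1.74, 1.7, 2.12, 0.2 → sum = 5.76
V_2 = 5.76 / l_2 = 5.76 / 0.87 = 6.62069… → 6.621

6.621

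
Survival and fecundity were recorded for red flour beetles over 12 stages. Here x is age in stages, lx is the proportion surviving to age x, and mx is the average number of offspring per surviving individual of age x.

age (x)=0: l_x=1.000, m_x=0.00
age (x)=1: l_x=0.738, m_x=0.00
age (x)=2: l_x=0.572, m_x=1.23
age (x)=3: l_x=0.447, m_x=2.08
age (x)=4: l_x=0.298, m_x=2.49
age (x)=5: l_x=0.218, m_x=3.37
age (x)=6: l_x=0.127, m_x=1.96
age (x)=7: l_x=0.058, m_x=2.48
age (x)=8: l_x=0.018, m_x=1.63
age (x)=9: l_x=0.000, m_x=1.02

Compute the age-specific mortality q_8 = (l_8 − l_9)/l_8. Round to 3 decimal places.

q_8 = (l_8 − l_9) / l_8 = (0.018 − 0) / 0.018
     = 0.018 / 0.018 = 1 → 1.000

1.000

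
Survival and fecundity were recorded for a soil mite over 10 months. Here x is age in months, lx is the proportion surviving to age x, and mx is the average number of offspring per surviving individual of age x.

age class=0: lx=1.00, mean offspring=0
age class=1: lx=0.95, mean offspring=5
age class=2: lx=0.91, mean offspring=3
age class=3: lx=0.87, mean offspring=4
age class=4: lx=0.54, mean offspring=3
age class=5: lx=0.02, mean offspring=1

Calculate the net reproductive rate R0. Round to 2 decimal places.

12.60

lx·mx by age: 0, 4.75, 2.73, 3.48, 1.62, 0.02
R0 = Σ lx·mx = 12.6 → 12.60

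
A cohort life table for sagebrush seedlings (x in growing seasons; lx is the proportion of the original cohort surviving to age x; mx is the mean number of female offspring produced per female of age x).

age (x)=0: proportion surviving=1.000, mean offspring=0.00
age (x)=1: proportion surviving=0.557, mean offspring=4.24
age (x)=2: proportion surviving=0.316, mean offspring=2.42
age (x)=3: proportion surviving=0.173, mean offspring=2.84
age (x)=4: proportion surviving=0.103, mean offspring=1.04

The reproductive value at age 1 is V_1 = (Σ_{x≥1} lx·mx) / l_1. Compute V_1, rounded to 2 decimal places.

6.69

lx·mx for x ≥ 1: 2.36168, 0.76472, 0.49132, 0.10712 → sum = 3.72484
V_1 = 3.72484 / l_1 = 3.72484 / 0.557 = 6.687325… → 6.69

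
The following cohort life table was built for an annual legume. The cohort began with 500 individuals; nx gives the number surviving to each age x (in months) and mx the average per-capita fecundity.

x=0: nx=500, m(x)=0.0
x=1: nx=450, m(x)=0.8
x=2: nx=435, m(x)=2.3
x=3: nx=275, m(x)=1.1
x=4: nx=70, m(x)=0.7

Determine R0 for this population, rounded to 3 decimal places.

lx = nx/n0 = nx/500: 1, 0.9, 0.87, 0.55, 0.14
lx·mx by age: 0, 0.72, 2.001, 0.605, 0.098
R0 = Σ lx·mx = 3.424 → 3.424

3.424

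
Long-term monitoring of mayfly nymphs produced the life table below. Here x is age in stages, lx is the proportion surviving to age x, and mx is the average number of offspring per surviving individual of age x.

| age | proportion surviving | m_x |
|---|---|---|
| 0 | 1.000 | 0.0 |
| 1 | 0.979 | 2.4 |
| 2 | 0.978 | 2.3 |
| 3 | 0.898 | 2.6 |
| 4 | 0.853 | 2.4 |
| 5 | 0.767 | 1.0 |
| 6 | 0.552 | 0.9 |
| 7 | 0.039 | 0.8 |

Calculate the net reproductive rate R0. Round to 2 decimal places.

lx·mx by age: 0, 2.3496, 2.2494, 2.3348, 2.0472, 0.767, 0.4968, 0.0312
R0 = Σ lx·mx = 10.276 → 10.28

10.28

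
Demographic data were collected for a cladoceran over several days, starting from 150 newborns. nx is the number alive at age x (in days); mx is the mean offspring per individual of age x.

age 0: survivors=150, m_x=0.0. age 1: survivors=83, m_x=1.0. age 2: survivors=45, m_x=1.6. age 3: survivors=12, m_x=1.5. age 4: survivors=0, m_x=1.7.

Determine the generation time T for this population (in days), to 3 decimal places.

1.624

lx = nx/n0 = nx/150: 1, 0.55333…, 0.3, 0.08, 0
lx·mx: 0, 0.553333…, 0.48, 0.12, 0 → R0 = 1.153333…
x·lx·mx: 0, 0.553333…, 0.96, 0.36, 0 → Σ = 1.873333…
T = 1.873333… / 1.153333… = 1.624277… → 1.624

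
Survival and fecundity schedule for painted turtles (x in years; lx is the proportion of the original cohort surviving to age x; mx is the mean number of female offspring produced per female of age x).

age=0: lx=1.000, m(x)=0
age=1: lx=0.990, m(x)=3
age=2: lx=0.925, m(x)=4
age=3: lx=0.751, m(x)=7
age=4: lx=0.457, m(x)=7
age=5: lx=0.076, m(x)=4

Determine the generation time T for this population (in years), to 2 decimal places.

lx·mx: 0, 2.97, 3.7, 5.257, 3.199, 0.304 → R0 = 15.43
x·lx·mx: 0, 2.97, 7.4, 15.771, 12.796, 1.52 → Σ = 40.457
T = 40.457 / 15.43 = 2.62197… → 2.62

2.62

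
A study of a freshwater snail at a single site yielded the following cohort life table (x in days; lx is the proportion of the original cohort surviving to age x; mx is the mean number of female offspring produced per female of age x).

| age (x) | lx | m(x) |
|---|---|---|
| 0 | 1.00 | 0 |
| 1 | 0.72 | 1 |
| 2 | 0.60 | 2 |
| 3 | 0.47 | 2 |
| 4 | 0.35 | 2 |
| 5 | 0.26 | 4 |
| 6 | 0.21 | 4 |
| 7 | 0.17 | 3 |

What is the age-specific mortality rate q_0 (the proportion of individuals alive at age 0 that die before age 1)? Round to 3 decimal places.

0.280

q_0 = (l_0 − l_1) / l_0 = (1 − 0.72) / 1
     = 0.28 / 1 = 0.28 → 0.280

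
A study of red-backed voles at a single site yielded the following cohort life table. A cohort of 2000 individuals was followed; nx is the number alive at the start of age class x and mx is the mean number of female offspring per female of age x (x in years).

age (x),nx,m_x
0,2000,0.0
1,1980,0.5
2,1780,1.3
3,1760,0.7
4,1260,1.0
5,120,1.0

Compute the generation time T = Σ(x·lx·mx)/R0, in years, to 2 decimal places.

2.53

lx = nx/n0 = nx/2000: 1, 0.99, 0.89, 0.88, 0.63, 0.06
lx·mx: 0, 0.495, 1.157, 0.616, 0.63, 0.06 → R0 = 2.958
x·lx·mx: 0, 0.495, 2.314, 1.848, 2.52, 0.3 → Σ = 7.477
T = 7.477 / 2.958 = 2.527721… → 2.53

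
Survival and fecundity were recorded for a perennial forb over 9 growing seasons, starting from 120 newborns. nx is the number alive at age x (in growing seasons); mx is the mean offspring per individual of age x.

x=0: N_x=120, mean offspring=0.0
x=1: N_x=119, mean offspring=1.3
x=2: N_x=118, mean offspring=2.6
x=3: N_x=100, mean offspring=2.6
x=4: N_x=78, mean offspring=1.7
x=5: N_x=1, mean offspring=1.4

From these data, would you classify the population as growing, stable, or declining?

growing

lx = nx/n0 = nx/120: 1, 0.99167…, 0.98333…, 0.83333…, 0.65, 0.00833…
R0 = Σ lx·mx = 0 + 1.289167… + 2.556667… + 2.166667… + 1.105 + 0.011667… = 7.129167…
R0 > 1, so the population is growing.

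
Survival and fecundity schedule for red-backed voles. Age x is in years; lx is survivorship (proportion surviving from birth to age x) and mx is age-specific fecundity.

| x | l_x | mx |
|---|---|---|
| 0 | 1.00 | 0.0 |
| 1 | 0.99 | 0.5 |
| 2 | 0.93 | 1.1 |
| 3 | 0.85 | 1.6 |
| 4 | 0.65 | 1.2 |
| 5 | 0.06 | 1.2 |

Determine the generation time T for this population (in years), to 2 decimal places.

lx·mx: 0, 0.495, 1.023, 1.36, 0.78, 0.072 → R0 = 3.73
x·lx·mx: 0, 0.495, 2.046, 4.08, 3.12, 0.36 → Σ = 10.101
T = 10.101 / 3.73 = 2.708043… → 2.71

2.71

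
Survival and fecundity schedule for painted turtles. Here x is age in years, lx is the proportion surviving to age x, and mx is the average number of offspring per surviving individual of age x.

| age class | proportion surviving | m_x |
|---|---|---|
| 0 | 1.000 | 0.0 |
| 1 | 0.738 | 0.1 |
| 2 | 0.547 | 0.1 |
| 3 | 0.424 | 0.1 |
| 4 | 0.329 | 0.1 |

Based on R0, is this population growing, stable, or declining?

R0 = Σ lx·mx = 0 + 0.0738 + 0.0547 + 0.0424 + 0.0329 = 0.2038
R0 < 1, so the population is declining.

declining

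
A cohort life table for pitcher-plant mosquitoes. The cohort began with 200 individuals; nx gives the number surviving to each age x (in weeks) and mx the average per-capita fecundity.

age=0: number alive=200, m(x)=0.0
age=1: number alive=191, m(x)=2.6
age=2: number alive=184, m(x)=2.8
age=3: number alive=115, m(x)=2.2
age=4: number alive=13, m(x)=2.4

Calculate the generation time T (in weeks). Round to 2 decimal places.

1.86

lx = nx/n0 = nx/200: 1, 0.955, 0.92, 0.575, 0.065
lx·mx: 0, 2.483, 2.576, 1.265, 0.156 → R0 = 6.48
x·lx·mx: 0, 2.483, 5.152, 3.795, 0.624 → Σ = 12.054
T = 12.054 / 6.48 = 1.860185… → 1.86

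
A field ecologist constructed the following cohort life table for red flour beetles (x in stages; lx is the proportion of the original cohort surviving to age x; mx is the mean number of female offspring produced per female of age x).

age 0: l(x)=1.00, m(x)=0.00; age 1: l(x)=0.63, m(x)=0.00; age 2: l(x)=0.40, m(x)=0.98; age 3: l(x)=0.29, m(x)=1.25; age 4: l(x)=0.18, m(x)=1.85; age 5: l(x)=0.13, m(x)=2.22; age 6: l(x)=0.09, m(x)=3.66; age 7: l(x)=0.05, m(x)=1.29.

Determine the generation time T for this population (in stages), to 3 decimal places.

lx·mx: 0, 0, 0.392, 0.3625, 0.333, 0.2886, 0.3294, 0.0645 → R0 = 1.77
x·lx·mx: 0, 0, 0.784, 1.0875, 1.332, 1.443, 1.9764, 0.4515 → Σ = 7.0744
T = 7.0744 / 1.77 = 3.996836… → 3.997

3.997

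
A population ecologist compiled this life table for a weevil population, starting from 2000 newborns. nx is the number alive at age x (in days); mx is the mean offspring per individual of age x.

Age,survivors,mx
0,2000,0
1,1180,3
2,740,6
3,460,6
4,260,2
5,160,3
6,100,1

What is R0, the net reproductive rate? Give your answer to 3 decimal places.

5.920

lx = nx/n0 = nx/2000: 1, 0.59, 0.37, 0.23, 0.13, 0.08, 0.05
lx·mx by age: 0, 1.77, 2.22, 1.38, 0.26, 0.24, 0.05
R0 = Σ lx·mx = 5.92 → 5.920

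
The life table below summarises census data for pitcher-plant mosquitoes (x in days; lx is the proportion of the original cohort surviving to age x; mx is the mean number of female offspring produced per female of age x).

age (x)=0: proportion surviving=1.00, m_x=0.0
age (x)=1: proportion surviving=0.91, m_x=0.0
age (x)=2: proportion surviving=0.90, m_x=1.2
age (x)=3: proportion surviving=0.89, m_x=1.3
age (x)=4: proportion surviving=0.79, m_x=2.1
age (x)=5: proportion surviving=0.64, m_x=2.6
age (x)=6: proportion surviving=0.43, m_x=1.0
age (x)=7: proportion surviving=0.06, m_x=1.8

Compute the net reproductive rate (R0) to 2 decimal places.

lx·mx by age: 0, 0, 1.08, 1.157, 1.659, 1.664, 0.43, 0.108
R0 = Σ lx·mx = 6.098 → 6.10

6.10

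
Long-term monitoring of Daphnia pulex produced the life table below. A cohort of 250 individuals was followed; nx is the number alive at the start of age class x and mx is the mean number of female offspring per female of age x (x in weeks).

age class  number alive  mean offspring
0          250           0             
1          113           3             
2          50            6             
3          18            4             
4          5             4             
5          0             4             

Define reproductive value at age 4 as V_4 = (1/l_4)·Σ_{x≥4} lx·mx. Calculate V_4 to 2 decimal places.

lx = nx/n0 = nx/250: 1, 0.452, 0.2, 0.072, 0.02, 0
lx·mx for x ≥ 4: 0.08, 0 → sum = 0.08
V_4 = 0.08 / l_4 = 0.08 / 0.02 = 4 → 4.00

4.00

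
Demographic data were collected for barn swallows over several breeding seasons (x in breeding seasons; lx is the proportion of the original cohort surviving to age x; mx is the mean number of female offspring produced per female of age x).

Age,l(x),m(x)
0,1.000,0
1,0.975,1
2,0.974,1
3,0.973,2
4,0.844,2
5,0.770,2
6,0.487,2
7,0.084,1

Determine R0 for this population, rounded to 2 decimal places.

8.18

lx·mx by age: 0, 0.975, 0.974, 1.946, 1.688, 1.54, 0.974, 0.084
R0 = Σ lx·mx = 8.181 → 8.18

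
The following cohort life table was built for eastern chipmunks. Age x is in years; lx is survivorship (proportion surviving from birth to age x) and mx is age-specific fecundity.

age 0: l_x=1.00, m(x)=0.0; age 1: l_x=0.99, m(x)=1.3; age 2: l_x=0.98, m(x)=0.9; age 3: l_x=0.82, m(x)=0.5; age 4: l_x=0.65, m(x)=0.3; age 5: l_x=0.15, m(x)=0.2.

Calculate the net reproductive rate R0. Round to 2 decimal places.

2.80

lx·mx by age: 0, 1.287, 0.882, 0.41, 0.195, 0.03
R0 = Σ lx·mx = 2.804 → 2.80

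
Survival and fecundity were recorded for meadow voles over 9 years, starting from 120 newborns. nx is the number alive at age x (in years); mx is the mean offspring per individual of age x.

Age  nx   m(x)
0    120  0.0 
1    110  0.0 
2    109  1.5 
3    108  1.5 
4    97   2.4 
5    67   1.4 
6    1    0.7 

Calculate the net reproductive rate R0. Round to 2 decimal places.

5.44

lx = nx/n0 = nx/120: 1, 0.91667…, 0.90833…, 0.9, 0.80833…, 0.55833…, 0.00833…
lx·mx by age: 0, 0, 1.3625…, 1.35, 1.94…, 0.781667…, 0.005833…
R0 = Σ lx·mx = 5.44… → 5.44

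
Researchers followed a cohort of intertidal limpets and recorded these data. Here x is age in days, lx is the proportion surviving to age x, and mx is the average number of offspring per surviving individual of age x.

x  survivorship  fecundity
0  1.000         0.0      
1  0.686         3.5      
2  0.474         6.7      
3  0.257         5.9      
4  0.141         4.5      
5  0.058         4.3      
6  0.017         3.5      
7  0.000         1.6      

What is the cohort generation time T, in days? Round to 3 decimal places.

lx·mx: 0, 2.401, 3.1758, 1.5163, 0.6345, 0.2494, 0.0595, 0 → R0 = 8.0365
x·lx·mx: 0, 2.401, 6.3516, 4.5489, 2.538, 1.247, 0.357, 0 → Σ = 17.4435
T = 17.4435 / 8.0365 = 2.170534… → 2.171

2.171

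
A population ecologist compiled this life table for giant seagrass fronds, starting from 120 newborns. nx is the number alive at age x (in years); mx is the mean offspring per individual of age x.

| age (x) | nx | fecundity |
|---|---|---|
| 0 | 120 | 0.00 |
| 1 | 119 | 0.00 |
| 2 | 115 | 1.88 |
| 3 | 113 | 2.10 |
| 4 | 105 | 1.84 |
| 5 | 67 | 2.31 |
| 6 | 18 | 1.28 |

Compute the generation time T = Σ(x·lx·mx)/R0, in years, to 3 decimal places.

3.431

lx = nx/n0 = nx/120: 1, 0.99167…, 0.95833…, 0.94167…, 0.875, 0.55833…, 0.15
lx·mx: 0, 0, 1.801667…, 1.9775…, 1.61, 1.28975…, 0.192 → R0 = 6.870917…
x·lx·mx: 0, 0, 3.603333…, 5.9325…, 6.44, 6.44875…, 1.152 → Σ = 23.576583…
T = 23.576583… / 6.870917… = 3.431359… → 3.431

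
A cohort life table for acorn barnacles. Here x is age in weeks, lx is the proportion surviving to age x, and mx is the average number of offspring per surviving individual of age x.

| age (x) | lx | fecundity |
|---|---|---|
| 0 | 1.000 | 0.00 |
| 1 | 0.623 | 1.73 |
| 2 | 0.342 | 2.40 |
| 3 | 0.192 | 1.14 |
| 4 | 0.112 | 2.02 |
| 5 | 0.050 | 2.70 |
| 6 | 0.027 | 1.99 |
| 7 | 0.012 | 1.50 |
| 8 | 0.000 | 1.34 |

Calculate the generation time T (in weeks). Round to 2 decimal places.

lx·mx: 0, 1.07779, 0.8208, 0.21888, 0.22624, 0.135, 0.05373, 0.018, 0 → R0 = 2.55044
x·lx·mx: 0, 1.07779, 1.6416, 0.65664, 0.90496, 0.675, 0.32238, 0.126, 0 → Σ = 5.40437
T = 5.40437 / 2.55044 = 2.118995… → 2.12

2.12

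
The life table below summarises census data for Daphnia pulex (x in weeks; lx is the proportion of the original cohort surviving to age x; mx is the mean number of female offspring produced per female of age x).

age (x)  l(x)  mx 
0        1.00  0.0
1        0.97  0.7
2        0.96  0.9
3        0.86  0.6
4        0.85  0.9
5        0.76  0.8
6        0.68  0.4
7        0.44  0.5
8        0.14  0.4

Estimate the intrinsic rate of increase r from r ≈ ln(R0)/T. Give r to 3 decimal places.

0.402

R0 = Σ lx·mx = 0 + 0.679 + 0.864 + 0.516 + 0.765 + 0.608 + 0.272 + 0.22 + 0.056 = 3.98
Σ x·lx·mx = 13.675; T = 13.675/3.98 = 3.43593…
r ≈ ln(R0)/T = ln(3.98)/3.43593… = 0.40201… → 0.402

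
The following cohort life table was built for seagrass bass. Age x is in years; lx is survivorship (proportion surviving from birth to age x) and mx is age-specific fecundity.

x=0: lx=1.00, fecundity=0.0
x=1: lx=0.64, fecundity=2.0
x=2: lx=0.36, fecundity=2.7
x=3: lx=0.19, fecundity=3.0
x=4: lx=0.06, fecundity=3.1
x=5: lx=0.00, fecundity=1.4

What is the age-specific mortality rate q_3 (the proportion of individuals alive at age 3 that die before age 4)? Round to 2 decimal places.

q_3 = (l_3 − l_4) / l_3 = (0.19 − 0.06) / 0.19
     = 0.13 / 0.19 = 0.684211… → 0.68

0.68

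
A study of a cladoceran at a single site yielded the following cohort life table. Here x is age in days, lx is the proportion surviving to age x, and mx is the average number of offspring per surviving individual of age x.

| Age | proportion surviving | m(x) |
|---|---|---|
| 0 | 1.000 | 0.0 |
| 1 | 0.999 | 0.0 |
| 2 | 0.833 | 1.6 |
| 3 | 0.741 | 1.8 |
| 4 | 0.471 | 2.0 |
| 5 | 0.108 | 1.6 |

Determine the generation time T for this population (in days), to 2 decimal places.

lx·mx: 0, 0, 1.3328, 1.3338, 0.942, 0.1728 → R0 = 3.7814
x·lx·mx: 0, 0, 2.6656, 4.0014, 3.768, 0.864 → Σ = 11.299
T = 11.299 / 3.7814 = 2.988047… → 2.99

2.99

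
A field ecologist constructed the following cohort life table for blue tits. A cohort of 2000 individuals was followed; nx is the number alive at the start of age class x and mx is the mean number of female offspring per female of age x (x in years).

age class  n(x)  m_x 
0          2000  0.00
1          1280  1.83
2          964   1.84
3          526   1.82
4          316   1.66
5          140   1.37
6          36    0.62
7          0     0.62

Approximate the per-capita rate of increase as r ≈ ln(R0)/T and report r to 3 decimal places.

lx = nx/n0 = nx/2000: 1, 0.64, 0.482, 0.263, 0.158, 0.07, 0.018, 0
R0 = Σ lx·mx = 0 + 1.1712 + 0.88688 + 0.47866 + 0.26228 + 0.0959 + 0.01116 + 0 = 2.90608
Σ x·lx·mx = 5.97652; T = 5.97652/2.90608 = 2.05656…
r ≈ ln(R0)/T = ln(2.90608)/2.05656… = 0.51873… → 0.519

0.519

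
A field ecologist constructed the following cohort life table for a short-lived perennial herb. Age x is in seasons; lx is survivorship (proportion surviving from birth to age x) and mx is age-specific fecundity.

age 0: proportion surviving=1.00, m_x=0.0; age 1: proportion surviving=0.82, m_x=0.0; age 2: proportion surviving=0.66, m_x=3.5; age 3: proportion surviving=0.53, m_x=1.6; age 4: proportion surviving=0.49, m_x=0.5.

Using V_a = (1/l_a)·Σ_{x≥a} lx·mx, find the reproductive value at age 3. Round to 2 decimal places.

2.06

lx·mx for x ≥ 3: 0.848, 0.245 → sum = 1.093
V_3 = 1.093 / l_3 = 1.093 / 0.53 = 2.062264… → 2.06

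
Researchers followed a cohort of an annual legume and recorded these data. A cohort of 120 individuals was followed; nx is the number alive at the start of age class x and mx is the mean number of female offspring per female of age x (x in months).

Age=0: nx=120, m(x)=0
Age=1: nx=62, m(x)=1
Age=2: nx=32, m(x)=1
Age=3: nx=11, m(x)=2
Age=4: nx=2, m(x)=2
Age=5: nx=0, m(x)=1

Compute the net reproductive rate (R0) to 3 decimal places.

1.000

lx = nx/n0 = nx/120: 1, 0.51667…, 0.26667…, 0.09167…, 0.01667…, 0
lx·mx by age: 0, 0.516667…, 0.266667…, 0.183333…, 0.033333…, 0
R0 = Σ lx·mx = 1… → 1.000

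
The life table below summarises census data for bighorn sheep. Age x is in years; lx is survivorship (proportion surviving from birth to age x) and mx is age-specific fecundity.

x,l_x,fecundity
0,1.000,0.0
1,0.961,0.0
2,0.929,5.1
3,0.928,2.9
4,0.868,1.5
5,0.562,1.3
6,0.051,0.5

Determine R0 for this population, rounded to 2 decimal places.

9.49

lx·mx by age: 0, 0, 4.7379, 2.6912, 1.302, 0.7306, 0.0255
R0 = Σ lx·mx = 9.4872 → 9.49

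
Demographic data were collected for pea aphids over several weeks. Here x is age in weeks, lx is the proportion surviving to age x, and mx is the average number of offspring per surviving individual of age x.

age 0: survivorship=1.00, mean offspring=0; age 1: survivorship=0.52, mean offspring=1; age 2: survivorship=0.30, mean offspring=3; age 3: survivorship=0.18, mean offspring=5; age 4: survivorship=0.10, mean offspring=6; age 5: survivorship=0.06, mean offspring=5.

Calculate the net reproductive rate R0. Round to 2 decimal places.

lx·mx by age: 0, 0.52, 0.9, 0.9, 0.6, 0.3
R0 = Σ lx·mx = 3.22 → 3.22

3.22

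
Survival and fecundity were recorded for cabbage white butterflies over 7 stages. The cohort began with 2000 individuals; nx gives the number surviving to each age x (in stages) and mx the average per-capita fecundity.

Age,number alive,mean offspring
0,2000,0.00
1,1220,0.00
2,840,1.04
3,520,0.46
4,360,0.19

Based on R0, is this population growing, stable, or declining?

declining

lx = nx/n0 = nx/2000: 1, 0.61, 0.42, 0.26, 0.18
R0 = Σ lx·mx = 0 + 0 + 0.4368 + 0.1196 + 0.0342 = 0.5906
R0 < 1, so the population is declining.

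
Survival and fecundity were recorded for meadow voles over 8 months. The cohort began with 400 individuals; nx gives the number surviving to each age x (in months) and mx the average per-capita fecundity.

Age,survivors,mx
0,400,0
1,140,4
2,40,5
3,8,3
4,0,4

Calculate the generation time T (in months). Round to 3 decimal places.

lx = nx/n0 = nx/400: 1, 0.35, 0.1, 0.02, 0
lx·mx: 0, 1.4, 0.5, 0.06, 0 → R0 = 1.96
x·lx·mx: 0, 1.4, 1, 0.18, 0 → Σ = 2.58
T = 2.58 / 1.96 = 1.316327… → 1.316

1.316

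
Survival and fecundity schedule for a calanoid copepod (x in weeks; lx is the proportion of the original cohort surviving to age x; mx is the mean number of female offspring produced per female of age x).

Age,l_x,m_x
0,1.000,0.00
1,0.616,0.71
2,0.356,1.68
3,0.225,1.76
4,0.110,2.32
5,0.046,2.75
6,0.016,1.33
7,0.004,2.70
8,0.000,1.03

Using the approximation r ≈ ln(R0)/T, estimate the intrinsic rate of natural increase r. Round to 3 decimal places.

R0 = Σ lx·mx = 0 + 0.43736 + 0.59808 + 0.396 + 0.2552 + 0.1265 + 0.02128 + 0.0108 + 0 = 1.84522
Σ x·lx·mx = 4.6781; T = 4.6781/1.84522 = 2.53525…
r ≈ ln(R0)/T = ln(1.84522)/2.53525… = 0.24163… → 0.242

0.242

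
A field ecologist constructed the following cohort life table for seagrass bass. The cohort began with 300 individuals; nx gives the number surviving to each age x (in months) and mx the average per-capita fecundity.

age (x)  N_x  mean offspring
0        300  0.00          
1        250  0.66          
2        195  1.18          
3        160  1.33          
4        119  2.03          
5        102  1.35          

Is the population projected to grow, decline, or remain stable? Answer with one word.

lx = nx/n0 = nx/300: 1, 0.83333…, 0.65, 0.53333…, 0.39667…, 0.34
R0 = Σ lx·mx = 0 + 0.55… + 0.767 + 0.709333… + 0.805233… + 0.459 = 3.290567…
R0 > 1, so the population is growing.

growing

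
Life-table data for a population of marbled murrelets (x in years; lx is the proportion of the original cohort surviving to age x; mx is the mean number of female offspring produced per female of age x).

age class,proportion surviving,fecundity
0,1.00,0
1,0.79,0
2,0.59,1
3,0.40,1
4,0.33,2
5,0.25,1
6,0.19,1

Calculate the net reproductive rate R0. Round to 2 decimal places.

2.09

lx·mx by age: 0, 0, 0.59, 0.4, 0.66, 0.25, 0.19
R0 = Σ lx·mx = 2.09 → 2.09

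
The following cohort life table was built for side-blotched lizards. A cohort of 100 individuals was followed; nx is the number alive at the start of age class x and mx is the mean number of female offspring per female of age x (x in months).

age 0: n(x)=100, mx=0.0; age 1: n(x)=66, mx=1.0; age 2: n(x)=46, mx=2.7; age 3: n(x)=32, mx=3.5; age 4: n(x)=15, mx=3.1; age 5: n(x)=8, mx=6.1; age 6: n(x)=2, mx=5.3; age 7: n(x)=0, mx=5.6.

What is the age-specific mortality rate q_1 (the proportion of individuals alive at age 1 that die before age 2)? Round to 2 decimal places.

lx = nx/n0 = nx/100: 1, 0.66, 0.46, 0.32, 0.15, 0.08, 0.02, 0
q_1 = (l_1 − l_2) / l_1 = (0.66 − 0.46) / 0.66
     = 0.2 / 0.66 = 0.30303… → 0.30

0.30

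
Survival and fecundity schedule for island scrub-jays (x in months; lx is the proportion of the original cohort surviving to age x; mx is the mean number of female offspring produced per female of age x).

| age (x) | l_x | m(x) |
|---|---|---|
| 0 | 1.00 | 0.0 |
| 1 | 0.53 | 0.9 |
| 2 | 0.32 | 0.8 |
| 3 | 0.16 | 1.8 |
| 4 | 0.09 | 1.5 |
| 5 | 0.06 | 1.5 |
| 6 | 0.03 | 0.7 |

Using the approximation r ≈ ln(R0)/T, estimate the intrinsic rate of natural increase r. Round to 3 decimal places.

0.101

R0 = Σ lx·mx = 0 + 0.477 + 0.256 + 0.288 + 0.135 + 0.09 + 0.021 = 1.267
Σ x·lx·mx = 2.969; T = 2.969/1.267 = 2.34333…
r ≈ ln(R0)/T = ln(1.267)/2.34333… = 0.10099… → 0.101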